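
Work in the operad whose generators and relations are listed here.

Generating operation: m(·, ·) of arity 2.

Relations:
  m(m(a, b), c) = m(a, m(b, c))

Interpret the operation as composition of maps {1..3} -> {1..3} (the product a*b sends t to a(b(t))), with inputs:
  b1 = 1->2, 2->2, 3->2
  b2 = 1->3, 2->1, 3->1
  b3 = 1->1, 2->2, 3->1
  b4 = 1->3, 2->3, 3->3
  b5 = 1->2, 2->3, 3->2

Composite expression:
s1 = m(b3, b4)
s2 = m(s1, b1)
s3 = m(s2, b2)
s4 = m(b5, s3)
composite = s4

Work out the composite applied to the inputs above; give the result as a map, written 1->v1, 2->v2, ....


1->2, 2->2, 3->2


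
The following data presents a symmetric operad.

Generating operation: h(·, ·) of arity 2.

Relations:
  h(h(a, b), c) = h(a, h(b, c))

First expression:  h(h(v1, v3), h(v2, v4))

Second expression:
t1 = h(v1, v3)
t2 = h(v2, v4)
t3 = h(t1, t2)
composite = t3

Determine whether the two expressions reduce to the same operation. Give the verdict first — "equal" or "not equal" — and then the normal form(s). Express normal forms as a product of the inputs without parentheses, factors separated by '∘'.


The first composite normalizes to v1 ∘ v3 ∘ v2 ∘ v4
The second composite normalizes to v1 ∘ v3 ∘ v2 ∘ v4
The normal forms match — equal.

equal: each reduces to v1 ∘ v3 ∘ v2 ∘ v4


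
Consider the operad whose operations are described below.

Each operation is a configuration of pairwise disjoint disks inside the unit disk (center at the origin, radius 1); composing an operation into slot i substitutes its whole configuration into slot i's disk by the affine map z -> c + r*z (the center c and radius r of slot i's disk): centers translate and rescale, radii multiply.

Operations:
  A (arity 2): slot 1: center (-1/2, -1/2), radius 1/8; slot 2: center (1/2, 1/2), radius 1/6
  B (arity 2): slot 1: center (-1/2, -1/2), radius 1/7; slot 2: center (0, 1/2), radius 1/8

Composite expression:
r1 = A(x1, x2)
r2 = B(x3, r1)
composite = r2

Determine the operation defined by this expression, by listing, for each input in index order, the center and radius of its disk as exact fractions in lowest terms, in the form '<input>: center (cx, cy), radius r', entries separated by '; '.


Below B, radii multiply path by path; the x-disk centers shift.
for x3, the 1-step affine chain lands on center (-1/2, -1/2), radius 1/7
for x1, the 2-step affine chain lands on center (-1/16, 7/16), radius 1/64
for x2, the 2-step affine chain lands on center (1/16, 9/16), radius 1/48

x1: center (-1/16, 7/16), radius 1/64; x2: center (1/16, 9/16), radius 1/48; x3: center (-1/2, -1/2), radius 1/7


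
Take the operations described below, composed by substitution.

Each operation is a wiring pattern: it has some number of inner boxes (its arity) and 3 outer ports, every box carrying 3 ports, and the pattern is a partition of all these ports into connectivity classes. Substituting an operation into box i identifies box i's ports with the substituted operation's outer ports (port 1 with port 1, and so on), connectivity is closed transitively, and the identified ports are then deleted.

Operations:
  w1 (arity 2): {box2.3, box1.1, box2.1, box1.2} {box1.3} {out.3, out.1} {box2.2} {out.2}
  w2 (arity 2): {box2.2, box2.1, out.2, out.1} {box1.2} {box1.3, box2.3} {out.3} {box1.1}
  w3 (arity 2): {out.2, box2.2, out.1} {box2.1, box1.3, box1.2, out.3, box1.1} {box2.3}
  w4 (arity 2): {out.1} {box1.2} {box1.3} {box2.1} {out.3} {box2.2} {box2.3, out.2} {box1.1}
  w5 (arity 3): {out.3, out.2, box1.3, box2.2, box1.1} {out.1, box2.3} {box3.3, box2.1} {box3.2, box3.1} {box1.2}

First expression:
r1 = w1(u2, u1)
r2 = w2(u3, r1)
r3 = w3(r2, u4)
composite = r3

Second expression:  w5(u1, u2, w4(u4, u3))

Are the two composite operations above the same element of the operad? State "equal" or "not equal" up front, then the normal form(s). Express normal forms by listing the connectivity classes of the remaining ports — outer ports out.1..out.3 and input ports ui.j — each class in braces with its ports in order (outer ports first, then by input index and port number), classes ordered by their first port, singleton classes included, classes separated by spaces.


not equal — first {out.1, out.2, u4.2} {out.3, u3.3, u4.1} {u1.1, u1.3, u2.1, u2.2} {u1.2} {u2.3} {u3.1} {u3.2} {u4.3}, second {out.1, u2.3} {out.2, out.3, u1.1, u1.3, u2.2} {u1.2} {u2.1} {u3.1} {u3.2} {u3.3} {u4.1} {u4.2} {u4.3}

Normal form of the first expression: {out.1, out.2, u4.2} {out.3, u3.3, u4.1} {u1.1, u1.3, u2.1, u2.2} {u1.2} {u2.3} {u3.1} {u3.2} {u4.3}
Normal form of the second expression: {out.1, u2.3} {out.2, out.3, u1.1, u1.3, u2.2} {u1.2} {u2.1} {u3.1} {u3.2} {u3.3} {u4.1} {u4.2} {u4.3}
No match — not equal.


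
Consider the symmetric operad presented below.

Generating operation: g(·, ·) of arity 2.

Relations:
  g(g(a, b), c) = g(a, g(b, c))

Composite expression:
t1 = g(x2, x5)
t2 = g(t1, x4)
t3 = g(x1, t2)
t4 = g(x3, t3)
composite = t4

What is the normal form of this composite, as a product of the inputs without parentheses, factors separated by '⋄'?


x3 ⋄ x1 ⋄ x2 ⋄ x5 ⋄ x4

Associativity of g dissolves the nesting; only the x-input order survives.
g(x2, x5) spells out as x2 ⋄ x5
g(g(x2, x5), x4) spells out as x2 ⋄ x5 ⋄ x4
g(x1, g(g(x2, x5), x4)) spells out as x1 ⋄ x2 ⋄ x5 ⋄ x4
g(x3, g(x1, g(g(x2, x5), x4))) spells out as x3 ⋄ x1 ⋄ x2 ⋄ x5 ⋄ x4


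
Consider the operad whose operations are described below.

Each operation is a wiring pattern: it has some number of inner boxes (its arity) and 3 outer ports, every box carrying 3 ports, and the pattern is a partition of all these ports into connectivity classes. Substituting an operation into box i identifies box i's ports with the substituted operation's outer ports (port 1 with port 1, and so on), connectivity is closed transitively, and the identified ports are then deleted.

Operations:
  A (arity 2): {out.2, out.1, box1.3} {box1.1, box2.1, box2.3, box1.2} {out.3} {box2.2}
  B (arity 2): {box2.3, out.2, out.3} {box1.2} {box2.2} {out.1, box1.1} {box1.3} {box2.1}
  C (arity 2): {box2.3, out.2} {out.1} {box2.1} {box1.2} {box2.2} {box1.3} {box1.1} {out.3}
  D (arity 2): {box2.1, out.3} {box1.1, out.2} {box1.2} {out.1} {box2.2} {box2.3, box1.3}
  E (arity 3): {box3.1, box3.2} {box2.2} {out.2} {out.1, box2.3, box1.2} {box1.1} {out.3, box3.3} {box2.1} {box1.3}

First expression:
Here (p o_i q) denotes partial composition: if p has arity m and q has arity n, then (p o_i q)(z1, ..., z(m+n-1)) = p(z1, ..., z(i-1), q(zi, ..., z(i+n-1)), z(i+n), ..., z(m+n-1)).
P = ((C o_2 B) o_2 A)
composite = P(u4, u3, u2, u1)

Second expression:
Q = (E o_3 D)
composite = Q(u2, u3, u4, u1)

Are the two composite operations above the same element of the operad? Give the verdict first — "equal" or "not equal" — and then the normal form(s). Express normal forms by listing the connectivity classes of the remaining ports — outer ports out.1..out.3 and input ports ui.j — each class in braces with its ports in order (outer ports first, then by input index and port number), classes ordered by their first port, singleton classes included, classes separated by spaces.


not equal — first {out.1} {out.2, u1.3} {out.3} {u1.1} {u1.2} {u2.1, u2.3, u3.1, u3.2} {u2.2} {u3.3} {u4.1} {u4.2} {u4.3}, second {out.1, u2.2, u3.3} {out.2} {out.3, u1.1} {u1.2} {u1.3, u4.3} {u2.1} {u2.3} {u3.1} {u3.2} {u4.1} {u4.2}


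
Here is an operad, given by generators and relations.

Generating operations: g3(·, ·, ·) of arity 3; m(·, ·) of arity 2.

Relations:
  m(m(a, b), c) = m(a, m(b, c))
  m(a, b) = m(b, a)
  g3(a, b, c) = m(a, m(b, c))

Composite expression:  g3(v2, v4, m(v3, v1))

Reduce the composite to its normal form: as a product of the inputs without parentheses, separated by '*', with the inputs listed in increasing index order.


v1 * v2 * v3 * v4

Shape and order are irrelevant to g3; the v-input set decides.
m(v3, v1) linearizes to v3 * v1
g3(v2, v4, m(v3, v1)) linearizes to v2 * v4 * v3 * v1
putting the inputs in ascending order: v1 * v2 * v3 * v4


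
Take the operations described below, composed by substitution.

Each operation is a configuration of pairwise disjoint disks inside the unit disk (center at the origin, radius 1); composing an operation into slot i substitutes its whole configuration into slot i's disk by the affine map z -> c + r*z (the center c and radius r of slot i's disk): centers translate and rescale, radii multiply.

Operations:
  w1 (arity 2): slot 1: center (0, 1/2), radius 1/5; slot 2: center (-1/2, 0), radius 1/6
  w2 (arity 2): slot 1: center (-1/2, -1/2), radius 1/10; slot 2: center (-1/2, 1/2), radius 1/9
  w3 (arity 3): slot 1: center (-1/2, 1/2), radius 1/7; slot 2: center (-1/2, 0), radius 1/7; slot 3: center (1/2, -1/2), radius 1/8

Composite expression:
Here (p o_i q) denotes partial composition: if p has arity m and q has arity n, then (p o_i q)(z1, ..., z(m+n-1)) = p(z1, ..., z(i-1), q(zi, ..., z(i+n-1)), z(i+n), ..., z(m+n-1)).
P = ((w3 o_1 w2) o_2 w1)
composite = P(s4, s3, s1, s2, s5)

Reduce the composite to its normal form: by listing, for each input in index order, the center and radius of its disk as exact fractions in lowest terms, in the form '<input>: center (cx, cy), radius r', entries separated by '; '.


Follow each s-input down from w3: c' goes to c + r*c', radius to r*r'.
tracing s4 down its 2-map path: center (-4/7, 3/7), radius 1/70
tracing s3 down its 3-map path: center (-4/7, 73/126), radius 1/315
tracing s1 down its 3-map path: center (-73/126, 4/7), radius 1/378
tracing s2 down its 1-map path: center (-1/2, 0), radius 1/7
tracing s5 down its 1-map path: center (1/2, -1/2), radius 1/8

s1: center (-73/126, 4/7), radius 1/378; s2: center (-1/2, 0), radius 1/7; s3: center (-4/7, 73/126), radius 1/315; s4: center (-4/7, 3/7), radius 1/70; s5: center (1/2, -1/2), radius 1/8


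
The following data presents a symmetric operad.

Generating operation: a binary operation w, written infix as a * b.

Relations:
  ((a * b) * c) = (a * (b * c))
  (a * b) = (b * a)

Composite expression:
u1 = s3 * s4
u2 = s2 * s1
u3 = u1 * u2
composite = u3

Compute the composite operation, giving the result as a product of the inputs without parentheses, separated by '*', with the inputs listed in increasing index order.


Both nesting and order wash out for w; what remains is which s's occur.
(s3 * s4) reduces to s3 * s4
(s2 * s1) reduces to s2 * s1
((s3 * s4) * (s2 * s1)) reduces to s3 * s4 * s2 * s1
reordering the factors by index: s1 * s2 * s3 * s4

s1 * s2 * s3 * s4


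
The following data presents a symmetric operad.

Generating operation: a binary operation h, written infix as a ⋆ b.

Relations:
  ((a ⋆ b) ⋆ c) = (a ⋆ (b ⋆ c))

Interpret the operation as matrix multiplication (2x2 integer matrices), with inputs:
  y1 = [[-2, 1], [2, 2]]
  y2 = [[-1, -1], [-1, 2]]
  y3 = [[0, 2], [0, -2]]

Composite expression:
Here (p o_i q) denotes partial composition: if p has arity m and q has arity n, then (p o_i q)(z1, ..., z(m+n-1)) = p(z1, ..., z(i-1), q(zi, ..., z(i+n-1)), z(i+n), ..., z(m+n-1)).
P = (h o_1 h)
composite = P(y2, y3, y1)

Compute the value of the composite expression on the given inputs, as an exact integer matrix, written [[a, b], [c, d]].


[[0, 0], [-12, -12]]

(y2 ⋆ y3) = [[0, 0], [0, -6]]
((y2 ⋆ y3) ⋆ y1) = [[0, 0], [-12, -12]]


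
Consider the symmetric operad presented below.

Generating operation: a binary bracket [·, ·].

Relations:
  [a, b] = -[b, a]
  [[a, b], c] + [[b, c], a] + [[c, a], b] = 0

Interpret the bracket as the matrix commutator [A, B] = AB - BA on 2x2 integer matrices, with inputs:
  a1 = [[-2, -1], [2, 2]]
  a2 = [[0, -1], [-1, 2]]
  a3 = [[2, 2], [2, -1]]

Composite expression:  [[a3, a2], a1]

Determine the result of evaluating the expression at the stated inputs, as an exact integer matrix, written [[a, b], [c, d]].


[a3, a2] = [[0, 1], [-1, 0]]
[[a3, a2], a1] = [[1, 4], [4, -1]]

[[1, 4], [4, -1]]


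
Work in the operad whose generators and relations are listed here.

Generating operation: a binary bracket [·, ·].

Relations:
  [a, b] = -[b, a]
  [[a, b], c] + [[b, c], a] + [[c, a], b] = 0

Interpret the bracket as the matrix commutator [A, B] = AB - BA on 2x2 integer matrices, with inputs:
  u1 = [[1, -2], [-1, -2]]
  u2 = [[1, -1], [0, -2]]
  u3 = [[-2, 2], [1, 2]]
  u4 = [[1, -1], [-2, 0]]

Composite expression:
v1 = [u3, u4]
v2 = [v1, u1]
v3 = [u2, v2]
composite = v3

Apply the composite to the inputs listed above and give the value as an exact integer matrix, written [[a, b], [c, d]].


[[27, -14], [81, -27]]

[u3, u4] = [[-3, 2], [-7, 3]]
[[u3, u4], u1] = [[-16, 6], [-27, 16]]
[u2, [[u3, u4], u1]] = [[27, -14], [81, -27]]


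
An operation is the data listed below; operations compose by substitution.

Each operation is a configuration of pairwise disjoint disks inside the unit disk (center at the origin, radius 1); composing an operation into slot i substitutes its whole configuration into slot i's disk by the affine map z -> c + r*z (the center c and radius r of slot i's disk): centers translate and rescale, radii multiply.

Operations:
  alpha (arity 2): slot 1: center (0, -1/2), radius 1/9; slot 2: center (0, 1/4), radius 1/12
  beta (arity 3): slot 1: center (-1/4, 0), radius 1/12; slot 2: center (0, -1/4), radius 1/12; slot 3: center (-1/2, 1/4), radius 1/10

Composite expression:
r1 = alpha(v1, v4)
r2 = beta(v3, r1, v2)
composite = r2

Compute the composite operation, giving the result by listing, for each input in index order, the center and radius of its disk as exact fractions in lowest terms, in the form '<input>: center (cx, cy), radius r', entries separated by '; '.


v1: center (0, -7/24), radius 1/108; v2: center (-1/2, 1/4), radius 1/10; v3: center (-1/4, 0), radius 1/12; v4: center (0, -11/48), radius 1/144

Each v-disk chains the slot maps above it in beta; radii multiply.
input v3: composing its 1 substitution step yields center (-1/4, 0), radius 1/12
input v1: composing its 2 substitution steps yields center (0, -7/24), radius 1/108
input v4: composing its 2 substitution steps yields center (0, -11/48), radius 1/144
input v2: composing its 1 substitution step yields center (-1/2, 1/4), radius 1/10


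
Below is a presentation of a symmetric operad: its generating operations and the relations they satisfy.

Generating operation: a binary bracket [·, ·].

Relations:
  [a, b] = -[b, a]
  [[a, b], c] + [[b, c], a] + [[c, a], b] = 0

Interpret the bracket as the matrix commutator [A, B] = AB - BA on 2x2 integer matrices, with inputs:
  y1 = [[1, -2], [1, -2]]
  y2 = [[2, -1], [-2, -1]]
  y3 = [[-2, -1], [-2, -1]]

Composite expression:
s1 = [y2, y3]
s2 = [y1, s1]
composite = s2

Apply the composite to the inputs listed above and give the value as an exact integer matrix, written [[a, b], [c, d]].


[y2, y3] = [[0, -4], [8, 0]]
[y1, [y2, y3]] = [[-12, -12], [-24, 12]]

[[-12, -12], [-24, 12]]


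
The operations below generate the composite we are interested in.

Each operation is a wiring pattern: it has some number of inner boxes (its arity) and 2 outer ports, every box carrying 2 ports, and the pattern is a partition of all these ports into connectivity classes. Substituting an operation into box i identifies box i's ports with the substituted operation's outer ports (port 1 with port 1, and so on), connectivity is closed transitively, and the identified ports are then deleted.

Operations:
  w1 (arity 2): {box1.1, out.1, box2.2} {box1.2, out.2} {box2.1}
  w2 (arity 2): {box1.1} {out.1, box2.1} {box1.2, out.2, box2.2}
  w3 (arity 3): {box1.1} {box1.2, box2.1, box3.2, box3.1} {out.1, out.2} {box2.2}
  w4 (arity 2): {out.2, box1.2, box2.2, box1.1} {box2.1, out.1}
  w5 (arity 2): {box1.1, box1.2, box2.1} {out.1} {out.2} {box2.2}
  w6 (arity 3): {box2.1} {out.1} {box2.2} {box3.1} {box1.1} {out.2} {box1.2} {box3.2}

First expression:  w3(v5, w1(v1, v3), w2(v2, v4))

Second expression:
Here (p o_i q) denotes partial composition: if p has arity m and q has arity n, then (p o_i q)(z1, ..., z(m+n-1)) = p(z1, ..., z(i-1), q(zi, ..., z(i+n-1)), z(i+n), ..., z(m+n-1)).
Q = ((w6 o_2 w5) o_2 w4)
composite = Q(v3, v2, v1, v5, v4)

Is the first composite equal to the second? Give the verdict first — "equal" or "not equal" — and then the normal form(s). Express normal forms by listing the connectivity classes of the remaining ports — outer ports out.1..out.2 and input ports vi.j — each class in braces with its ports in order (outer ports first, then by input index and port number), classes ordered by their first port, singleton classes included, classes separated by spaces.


not equal — first {out.1, out.2} {v1.1, v2.2, v3.2, v4.1, v4.2, v5.2} {v1.2} {v2.1} {v3.1} {v5.1}, second {out.1} {out.2} {v1.1, v1.2, v2.1, v2.2, v5.1} {v3.1} {v3.2} {v4.1} {v4.2} {v5.2}

In normal form, the first expression is {out.1, out.2} {v1.1, v2.2, v3.2, v4.1, v4.2, v5.2} {v1.2} {v2.1} {v3.1} {v5.1}
In normal form, the second expression is {out.1} {out.2} {v1.1, v1.2, v2.1, v2.2, v5.1} {v3.1} {v3.2} {v4.1} {v4.2} {v5.2}
No match — not equal.


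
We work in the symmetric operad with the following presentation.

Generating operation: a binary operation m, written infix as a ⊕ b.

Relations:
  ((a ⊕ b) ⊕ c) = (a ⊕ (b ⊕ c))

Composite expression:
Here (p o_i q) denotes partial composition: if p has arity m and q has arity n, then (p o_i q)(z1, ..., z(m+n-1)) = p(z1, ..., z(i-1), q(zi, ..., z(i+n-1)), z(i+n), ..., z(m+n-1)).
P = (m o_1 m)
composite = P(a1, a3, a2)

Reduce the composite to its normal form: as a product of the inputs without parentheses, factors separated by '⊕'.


a1 ⊕ a3 ⊕ a2


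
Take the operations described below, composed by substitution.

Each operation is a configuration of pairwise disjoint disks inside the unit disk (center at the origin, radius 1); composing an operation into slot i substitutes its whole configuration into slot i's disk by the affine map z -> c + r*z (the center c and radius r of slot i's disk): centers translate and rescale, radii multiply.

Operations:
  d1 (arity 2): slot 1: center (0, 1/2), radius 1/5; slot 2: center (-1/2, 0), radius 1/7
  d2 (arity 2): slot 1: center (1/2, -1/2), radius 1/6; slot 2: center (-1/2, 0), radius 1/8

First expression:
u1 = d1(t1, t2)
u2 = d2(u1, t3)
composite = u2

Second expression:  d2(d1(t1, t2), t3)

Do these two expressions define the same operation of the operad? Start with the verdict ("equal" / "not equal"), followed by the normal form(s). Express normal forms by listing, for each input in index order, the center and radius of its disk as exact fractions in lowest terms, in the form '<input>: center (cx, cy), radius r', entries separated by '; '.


The first expression, normalized: t1: center (1/2, -5/12), radius 1/30; t2: center (5/12, -1/2), radius 1/42; t3: center (-1/2, 0), radius 1/8
The second expression, normalized: t1: center (1/2, -5/12), radius 1/30; t2: center (5/12, -1/2), radius 1/42; t3: center (-1/2, 0), radius 1/8
Same normal form: equal.

equal — both sides give t1: center (1/2, -5/12), radius 1/30; t2: center (5/12, -1/2), radius 1/42; t3: center (-1/2, 0), radius 1/8


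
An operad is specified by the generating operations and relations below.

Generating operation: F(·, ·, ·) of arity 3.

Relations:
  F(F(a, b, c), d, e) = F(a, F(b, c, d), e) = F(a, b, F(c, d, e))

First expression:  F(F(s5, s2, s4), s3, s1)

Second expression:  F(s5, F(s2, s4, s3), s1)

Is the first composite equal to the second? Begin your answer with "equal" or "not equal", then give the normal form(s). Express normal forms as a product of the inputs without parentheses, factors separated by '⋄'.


equal; the common form is s5 ⋄ s2 ⋄ s4 ⋄ s3 ⋄ s1

The first expression, normalized: s5 ⋄ s2 ⋄ s4 ⋄ s3 ⋄ s1
The second expression, normalized: s5 ⋄ s2 ⋄ s4 ⋄ s3 ⋄ s1
Both agree, so they are equal.


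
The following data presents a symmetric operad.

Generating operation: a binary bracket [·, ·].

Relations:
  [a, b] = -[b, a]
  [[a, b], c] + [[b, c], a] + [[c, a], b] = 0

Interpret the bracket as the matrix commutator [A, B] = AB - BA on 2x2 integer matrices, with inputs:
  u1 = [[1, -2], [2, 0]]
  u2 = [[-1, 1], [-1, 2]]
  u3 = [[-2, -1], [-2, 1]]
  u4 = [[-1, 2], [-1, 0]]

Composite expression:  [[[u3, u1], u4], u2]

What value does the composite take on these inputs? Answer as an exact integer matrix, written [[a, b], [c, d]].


[[33, -81], [18, -33]]

[u3, u1] = [[-6, 7], [4, 6]]
[[u3, u1], u4] = [[-15, -17], [-16, 15]]
[[[u3, u1], u4], u2] = [[33, -81], [18, -33]]


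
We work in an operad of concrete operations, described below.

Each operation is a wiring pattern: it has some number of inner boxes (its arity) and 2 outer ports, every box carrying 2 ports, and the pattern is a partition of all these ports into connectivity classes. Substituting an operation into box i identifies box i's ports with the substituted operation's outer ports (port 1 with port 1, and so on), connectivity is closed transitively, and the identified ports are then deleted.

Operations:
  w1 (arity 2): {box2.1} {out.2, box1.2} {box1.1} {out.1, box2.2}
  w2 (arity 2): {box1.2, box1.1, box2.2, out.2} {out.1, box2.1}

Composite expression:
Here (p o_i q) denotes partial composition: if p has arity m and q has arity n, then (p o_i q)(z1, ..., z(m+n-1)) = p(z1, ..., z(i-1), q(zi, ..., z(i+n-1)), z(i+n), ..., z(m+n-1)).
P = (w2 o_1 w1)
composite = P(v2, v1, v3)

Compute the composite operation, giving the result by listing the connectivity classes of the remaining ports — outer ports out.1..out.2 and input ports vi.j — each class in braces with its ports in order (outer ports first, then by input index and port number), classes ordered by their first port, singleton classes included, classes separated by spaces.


{out.1, v3.1} {out.2, v1.2, v2.2, v3.2} {v1.1} {v2.1}

Substituting into w2 glues patterns; closure does the rest.
w1 over (v2, v1) gives {out.1, v1.2} {out.2, v2.2} {v1.1} {v2.1}, out.j being that stage's outer ports
w2 over (v2, v1, v3) gives {out.1, v3.1} {out.2, v1.2, v2.2, v3.2} {v1.1} {v2.1}, out.j being that stage's outer ports


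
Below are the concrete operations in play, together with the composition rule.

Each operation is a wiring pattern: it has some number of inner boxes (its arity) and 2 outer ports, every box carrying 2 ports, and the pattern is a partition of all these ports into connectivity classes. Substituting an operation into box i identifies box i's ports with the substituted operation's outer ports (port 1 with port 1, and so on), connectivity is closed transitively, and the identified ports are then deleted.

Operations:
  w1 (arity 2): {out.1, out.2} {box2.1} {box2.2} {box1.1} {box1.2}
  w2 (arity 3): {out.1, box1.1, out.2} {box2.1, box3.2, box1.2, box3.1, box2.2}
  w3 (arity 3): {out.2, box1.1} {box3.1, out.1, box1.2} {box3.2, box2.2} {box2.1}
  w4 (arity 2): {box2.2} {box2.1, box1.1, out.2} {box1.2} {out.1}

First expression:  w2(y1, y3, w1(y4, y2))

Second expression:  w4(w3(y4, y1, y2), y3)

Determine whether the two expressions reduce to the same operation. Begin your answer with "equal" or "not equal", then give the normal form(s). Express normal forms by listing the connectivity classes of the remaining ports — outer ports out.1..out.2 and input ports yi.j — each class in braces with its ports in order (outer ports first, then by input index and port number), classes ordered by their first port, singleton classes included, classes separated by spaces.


The first composite normalizes to {out.1, out.2, y1.1} {y1.2, y3.1, y3.2} {y2.1} {y2.2} {y4.1} {y4.2}
The second composite normalizes to {out.1} {out.2, y2.1, y3.1, y4.2} {y1.1} {y1.2, y2.2} {y3.2} {y4.1}
No match — not equal.

not equal; first: {out.1, out.2, y1.1} {y1.2, y3.1, y3.2} {y2.1} {y2.2} {y4.1} {y4.2}; second: {out.1} {out.2, y2.1, y3.1, y4.2} {y1.1} {y1.2, y2.2} {y3.2} {y4.1}


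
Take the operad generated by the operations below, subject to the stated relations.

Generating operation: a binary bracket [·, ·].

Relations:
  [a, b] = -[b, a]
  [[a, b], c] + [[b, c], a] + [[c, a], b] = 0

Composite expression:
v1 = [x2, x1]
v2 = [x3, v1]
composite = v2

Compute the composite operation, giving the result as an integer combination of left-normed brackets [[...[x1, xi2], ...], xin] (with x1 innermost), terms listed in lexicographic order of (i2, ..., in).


Expand each bracket as ab - ba; the x1-initial words give the coefficients.
Composite bracket: [x3, [x2, x1]]
Each bracket splits as ab - ba, giving 4 signed words (2^2 = 4).
Words beginning with x1 determine it all:
  x1x2x3 appears with sign +1, giving the term +[[x1, x2], x3]

[[x1, x2], x3]


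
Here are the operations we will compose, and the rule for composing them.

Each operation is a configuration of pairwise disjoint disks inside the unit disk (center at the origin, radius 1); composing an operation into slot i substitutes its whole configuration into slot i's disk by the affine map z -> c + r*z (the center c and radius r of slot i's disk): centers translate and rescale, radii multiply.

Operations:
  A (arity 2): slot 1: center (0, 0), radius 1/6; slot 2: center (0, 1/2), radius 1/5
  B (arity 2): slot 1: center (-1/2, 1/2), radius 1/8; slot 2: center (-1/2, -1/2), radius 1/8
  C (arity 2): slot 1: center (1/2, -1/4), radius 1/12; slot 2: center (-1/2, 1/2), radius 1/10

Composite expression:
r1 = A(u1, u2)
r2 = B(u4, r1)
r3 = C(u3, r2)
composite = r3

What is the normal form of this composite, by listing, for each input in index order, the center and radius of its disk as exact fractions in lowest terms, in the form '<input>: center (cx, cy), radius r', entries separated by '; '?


u1: center (-11/20, 9/20), radius 1/480; u2: center (-11/20, 73/160), radius 1/400; u3: center (1/2, -1/4), radius 1/12; u4: center (-11/20, 11/20), radius 1/80


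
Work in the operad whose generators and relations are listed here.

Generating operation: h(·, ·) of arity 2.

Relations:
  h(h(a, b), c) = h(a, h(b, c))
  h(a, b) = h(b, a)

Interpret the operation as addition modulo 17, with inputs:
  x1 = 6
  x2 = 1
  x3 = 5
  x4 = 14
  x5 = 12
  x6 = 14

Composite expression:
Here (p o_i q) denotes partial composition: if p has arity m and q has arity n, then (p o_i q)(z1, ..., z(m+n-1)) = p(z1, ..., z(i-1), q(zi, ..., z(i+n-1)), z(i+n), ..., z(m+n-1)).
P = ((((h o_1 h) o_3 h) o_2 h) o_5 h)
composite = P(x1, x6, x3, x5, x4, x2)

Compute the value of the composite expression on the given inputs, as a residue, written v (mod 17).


h(x6, x3) = 2
h(x1, h(x6, x3)) = 8
h(x4, x2) = 15
h(x5, h(x4, x2)) = 10
h(h(x1, h(x6, x3)), h(x5, h(x4, x2))) = 1

1 (mod 17)


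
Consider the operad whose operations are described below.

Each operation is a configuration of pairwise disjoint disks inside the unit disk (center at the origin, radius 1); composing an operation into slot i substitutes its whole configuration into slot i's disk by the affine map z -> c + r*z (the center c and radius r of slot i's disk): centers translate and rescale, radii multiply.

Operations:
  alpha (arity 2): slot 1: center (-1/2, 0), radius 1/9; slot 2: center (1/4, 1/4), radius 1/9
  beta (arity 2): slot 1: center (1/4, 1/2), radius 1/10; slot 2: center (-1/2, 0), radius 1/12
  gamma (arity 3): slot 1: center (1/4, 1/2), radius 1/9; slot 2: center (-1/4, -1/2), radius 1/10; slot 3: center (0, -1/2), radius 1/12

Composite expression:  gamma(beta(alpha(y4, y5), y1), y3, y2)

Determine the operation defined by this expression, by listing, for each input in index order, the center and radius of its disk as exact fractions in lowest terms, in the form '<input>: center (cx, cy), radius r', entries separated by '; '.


y1: center (7/36, 1/2), radius 1/108; y2: center (0, -1/2), radius 1/12; y3: center (-1/4, -1/2), radius 1/10; y4: center (49/180, 5/9), radius 1/810; y5: center (101/360, 67/120), radius 1/810

Nesting under gamma composes maps z -> c + r*z down each y-path.
for y4, the 3-step affine chain lands on center (49/180, 5/9), radius 1/810
for y5, the 3-step affine chain lands on center (101/360, 67/120), radius 1/810
for y1, the 2-step affine chain lands on center (7/36, 1/2), radius 1/108
for y3, the 1-step affine chain lands on center (-1/4, -1/2), radius 1/10
for y2, the 1-step affine chain lands on center (0, -1/2), radius 1/12


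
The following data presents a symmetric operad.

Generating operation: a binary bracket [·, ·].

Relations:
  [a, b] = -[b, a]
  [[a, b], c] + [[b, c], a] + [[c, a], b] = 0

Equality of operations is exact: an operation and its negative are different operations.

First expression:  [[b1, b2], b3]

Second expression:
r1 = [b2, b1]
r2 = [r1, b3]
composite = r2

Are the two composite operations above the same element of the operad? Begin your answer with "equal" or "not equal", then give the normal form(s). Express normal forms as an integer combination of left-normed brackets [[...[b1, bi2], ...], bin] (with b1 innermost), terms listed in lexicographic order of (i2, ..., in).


not equal: they reduce to [[b1, b2], b3] and -[[b1, b2], b3]

Reducing the first expression gives [[b1, b2], b3]
Reducing the second expression gives -[[b1, b2], b3]
They disagree, so not equal.


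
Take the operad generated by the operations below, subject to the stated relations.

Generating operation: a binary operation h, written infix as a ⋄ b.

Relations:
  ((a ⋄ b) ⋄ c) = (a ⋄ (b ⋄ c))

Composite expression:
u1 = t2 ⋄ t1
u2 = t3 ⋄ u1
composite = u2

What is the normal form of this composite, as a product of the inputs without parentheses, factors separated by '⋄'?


t3 ⋄ t2 ⋄ t1

Key point: h is associative — brackets drop, the t-order remains.
(t2 ⋄ t1) reduces to t2 ⋄ t1
(t3 ⋄ (t2 ⋄ t1)) reduces to t3 ⋄ t2 ⋄ t1


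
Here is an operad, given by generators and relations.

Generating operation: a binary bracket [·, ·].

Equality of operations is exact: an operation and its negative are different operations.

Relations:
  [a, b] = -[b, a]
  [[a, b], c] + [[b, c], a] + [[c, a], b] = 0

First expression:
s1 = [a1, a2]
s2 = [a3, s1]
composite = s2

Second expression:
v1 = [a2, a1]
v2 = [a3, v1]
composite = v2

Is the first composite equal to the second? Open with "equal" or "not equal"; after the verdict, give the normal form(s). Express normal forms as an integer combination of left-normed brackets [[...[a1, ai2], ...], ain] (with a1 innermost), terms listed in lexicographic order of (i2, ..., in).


not equal — first -[[a1, a2], a3], second [[a1, a2], a3]

Normal form of the first expression: -[[a1, a2], a3]
Normal form of the second expression: [[a1, a2], a3]
Different reductions; not equal.


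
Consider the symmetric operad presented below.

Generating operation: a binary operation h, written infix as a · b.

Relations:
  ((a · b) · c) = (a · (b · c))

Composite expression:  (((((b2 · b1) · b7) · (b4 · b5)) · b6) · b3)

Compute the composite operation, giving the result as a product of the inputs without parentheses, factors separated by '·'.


Every regrouping of h is equal, so read the b-inputs in written order.
(b2 · b1) linearizes to b2 · b1
((b2 · b1) · b7) linearizes to b2 · b1 · b7
(b4 · b5) linearizes to b4 · b5
(((b2 · b1) · b7) · (b4 · b5)) linearizes to b2 · b1 · b7 · b4 · b5
((((b2 · b1) · b7) · (b4 · b5)) · b6) linearizes to b2 · b1 · b7 · b4 · b5 · b6
(((((b2 · b1) · b7) · (b4 · b5)) · b6) · b3) linearizes to b2 · b1 · b7 · b4 · b5 · b6 · b3

b2 · b1 · b7 · b4 · b5 · b6 · b3


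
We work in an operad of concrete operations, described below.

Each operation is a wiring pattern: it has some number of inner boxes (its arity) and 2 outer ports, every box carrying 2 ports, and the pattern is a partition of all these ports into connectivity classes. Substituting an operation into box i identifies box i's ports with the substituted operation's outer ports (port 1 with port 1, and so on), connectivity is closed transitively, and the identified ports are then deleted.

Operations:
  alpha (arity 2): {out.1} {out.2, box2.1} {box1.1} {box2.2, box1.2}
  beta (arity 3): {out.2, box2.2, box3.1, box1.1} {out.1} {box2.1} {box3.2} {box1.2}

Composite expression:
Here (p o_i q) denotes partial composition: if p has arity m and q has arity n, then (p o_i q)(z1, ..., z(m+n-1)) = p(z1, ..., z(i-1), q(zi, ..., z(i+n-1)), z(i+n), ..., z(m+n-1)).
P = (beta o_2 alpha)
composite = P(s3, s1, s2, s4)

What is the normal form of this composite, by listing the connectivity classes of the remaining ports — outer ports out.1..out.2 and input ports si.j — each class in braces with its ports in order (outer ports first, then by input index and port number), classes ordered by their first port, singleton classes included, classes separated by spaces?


Substituting into beta glues patterns; closure does the rest.
alpha over (s1, s2) gives {out.1} {out.2, s2.1} {s1.1} {s1.2, s2.2}, out.j being that stage's outer ports
beta over (s3, s1, s2, s4) gives {out.1} {out.2, s2.1, s3.1, s4.1} {s1.1} {s1.2, s2.2} {s3.2} {s4.2}, out.j being that stage's outer ports

{out.1} {out.2, s2.1, s3.1, s4.1} {s1.1} {s1.2, s2.2} {s3.2} {s4.2}


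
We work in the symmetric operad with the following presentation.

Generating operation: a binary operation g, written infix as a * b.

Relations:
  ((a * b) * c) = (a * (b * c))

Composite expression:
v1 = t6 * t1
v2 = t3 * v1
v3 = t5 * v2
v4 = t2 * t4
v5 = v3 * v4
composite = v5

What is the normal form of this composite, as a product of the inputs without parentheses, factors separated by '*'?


t5 * t3 * t6 * t1 * t2 * t4

Every regrouping of g is equal, so read the t-inputs in written order.
(t6 * t1) flattens to t6 * t1
(t3 * (t6 * t1)) flattens to t3 * t6 * t1
(t5 * (t3 * (t6 * t1))) flattens to t5 * t3 * t6 * t1
(t2 * t4) flattens to t2 * t4
((t5 * (t3 * (t6 * t1))) * (t2 * t4)) flattens to t5 * t3 * t6 * t1 * t2 * t4


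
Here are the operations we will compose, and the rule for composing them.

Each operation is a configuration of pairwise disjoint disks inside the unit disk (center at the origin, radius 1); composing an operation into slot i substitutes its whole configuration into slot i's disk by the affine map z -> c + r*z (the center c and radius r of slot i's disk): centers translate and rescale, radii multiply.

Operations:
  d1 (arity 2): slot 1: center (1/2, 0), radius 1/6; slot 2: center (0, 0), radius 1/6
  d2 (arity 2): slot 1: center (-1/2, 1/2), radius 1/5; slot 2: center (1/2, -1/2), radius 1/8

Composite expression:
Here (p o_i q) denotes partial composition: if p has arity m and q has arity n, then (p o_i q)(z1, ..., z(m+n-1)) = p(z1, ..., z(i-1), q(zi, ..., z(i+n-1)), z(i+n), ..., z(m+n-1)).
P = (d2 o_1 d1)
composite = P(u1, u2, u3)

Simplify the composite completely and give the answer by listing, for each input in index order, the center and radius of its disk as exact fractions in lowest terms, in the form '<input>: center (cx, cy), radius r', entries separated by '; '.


u1: center (-2/5, 1/2), radius 1/30; u2: center (-1/2, 1/2), radius 1/30; u3: center (1/2, -1/2), radius 1/8

Below d2, radii multiply path by path; the u-disk centers shift.
for u1, the 2-step affine chain lands on center (-2/5, 1/2), radius 1/30
for u2, the 2-step affine chain lands on center (-1/2, 1/2), radius 1/30
for u3, the 1-step affine chain lands on center (1/2, -1/2), radius 1/8


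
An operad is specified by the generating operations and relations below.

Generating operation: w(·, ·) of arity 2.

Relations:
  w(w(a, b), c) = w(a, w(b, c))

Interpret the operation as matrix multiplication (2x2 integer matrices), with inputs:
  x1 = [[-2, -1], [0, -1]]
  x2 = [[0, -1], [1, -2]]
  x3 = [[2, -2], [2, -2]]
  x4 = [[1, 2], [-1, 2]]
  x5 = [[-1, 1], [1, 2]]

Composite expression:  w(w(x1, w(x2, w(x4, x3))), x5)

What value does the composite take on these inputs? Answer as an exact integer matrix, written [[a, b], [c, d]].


[[-4, -2], [4, 2]]

w(x4, x3) = [[6, -6], [2, -2]]
w(x2, w(x4, x3)) = [[-2, 2], [2, -2]]
w(x1, w(x2, w(x4, x3))) = [[2, -2], [-2, 2]]
w(w(x1, w(x2, w(x4, x3))), x5) = [[-4, -2], [4, 2]]


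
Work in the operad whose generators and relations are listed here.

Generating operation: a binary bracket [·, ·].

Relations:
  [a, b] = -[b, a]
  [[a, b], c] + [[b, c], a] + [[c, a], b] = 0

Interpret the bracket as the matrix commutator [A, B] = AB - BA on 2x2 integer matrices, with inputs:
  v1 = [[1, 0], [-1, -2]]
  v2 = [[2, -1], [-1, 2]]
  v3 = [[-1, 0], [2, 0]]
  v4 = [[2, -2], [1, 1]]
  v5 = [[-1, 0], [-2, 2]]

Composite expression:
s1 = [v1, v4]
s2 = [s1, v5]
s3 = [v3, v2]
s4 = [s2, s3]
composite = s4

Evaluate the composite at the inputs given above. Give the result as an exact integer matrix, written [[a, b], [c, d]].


[[14, 96], [40, -14]]

[v1, v4] = [[-2, -6], [-4, 2]]
[[v1, v4], v5] = [[12, -18], [4, -12]]
[v3, v2] = [[2, 1], [-1, -2]]
[[[v1, v4], v5], [v3, v2]] = [[14, 96], [40, -14]]


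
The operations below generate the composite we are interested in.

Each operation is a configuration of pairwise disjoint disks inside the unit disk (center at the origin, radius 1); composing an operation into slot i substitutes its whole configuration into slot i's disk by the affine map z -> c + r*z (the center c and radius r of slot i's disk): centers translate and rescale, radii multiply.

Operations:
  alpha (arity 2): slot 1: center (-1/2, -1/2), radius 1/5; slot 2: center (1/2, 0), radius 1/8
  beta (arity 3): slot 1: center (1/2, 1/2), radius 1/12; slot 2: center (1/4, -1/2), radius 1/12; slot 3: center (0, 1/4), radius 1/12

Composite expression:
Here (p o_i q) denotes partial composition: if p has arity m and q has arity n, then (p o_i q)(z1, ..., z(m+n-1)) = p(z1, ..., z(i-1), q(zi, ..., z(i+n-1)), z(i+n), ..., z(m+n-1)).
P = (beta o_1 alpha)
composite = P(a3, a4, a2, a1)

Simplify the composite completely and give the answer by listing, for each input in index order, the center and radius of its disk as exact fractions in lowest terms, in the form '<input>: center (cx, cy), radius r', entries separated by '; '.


Each a-disk chains the slot maps above it in beta; radii multiply.
tracing a3 down its 2-map path: center (11/24, 11/24), radius 1/60
tracing a4 down its 2-map path: center (13/24, 1/2), radius 1/96
tracing a2 down its 1-map path: center (1/4, -1/2), radius 1/12
tracing a1 down its 1-map path: center (0, 1/4), radius 1/12

a1: center (0, 1/4), radius 1/12; a2: center (1/4, -1/2), radius 1/12; a3: center (11/24, 11/24), radius 1/60; a4: center (13/24, 1/2), radius 1/96


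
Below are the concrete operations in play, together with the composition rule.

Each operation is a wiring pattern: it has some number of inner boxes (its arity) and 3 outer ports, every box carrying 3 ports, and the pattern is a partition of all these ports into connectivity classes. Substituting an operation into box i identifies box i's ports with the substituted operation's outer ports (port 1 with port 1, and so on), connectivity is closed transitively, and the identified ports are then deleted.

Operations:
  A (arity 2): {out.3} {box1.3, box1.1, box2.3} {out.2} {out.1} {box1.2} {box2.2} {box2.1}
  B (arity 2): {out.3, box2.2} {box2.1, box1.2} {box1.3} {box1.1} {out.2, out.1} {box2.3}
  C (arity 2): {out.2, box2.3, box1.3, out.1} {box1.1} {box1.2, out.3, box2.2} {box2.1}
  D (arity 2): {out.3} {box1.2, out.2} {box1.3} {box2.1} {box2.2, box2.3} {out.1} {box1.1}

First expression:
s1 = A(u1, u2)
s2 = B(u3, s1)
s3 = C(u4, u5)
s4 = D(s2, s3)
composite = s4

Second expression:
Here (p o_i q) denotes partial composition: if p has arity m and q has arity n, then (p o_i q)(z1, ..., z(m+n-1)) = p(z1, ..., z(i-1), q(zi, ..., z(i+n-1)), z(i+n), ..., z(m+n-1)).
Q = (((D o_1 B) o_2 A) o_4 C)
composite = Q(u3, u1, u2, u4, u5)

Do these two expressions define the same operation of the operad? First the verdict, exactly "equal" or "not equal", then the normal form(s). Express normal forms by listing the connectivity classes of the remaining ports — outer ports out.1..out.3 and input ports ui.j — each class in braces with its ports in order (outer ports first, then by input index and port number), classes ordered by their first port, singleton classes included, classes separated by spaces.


equal; both compose to {out.1} {out.2} {out.3} {u1.1, u1.3, u2.3} {u1.2} {u2.1} {u2.2} {u3.1} {u3.2} {u3.3} {u4.1} {u4.2, u4.3, u5.2, u5.3} {u5.1}

Reducing the first expression gives {out.1} {out.2} {out.3} {u1.1, u1.3, u2.3} {u1.2} {u2.1} {u2.2} {u3.1} {u3.2} {u3.3} {u4.1} {u4.2, u4.3, u5.2, u5.3} {u5.1}
Reducing the second expression gives {out.1} {out.2} {out.3} {u1.1, u1.3, u2.3} {u1.2} {u2.1} {u2.2} {u3.1} {u3.2} {u3.3} {u4.1} {u4.2, u4.3, u5.2, u5.3} {u5.1}
One common form — equal.
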